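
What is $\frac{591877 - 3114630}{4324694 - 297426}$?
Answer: $- \frac{2522753}{4027268} \approx -0.62642$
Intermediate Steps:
$\frac{591877 - 3114630}{4324694 - 297426} = \frac{591877 - 3114630}{4027268} = \left(-2522753\right) \frac{1}{4027268} = - \frac{2522753}{4027268}$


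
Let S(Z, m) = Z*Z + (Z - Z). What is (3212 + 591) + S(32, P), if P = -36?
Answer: 4827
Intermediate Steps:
S(Z, m) = Z² (S(Z, m) = Z² + 0 = Z²)
(3212 + 591) + S(32, P) = (3212 + 591) + 32² = 3803 + 1024 = 4827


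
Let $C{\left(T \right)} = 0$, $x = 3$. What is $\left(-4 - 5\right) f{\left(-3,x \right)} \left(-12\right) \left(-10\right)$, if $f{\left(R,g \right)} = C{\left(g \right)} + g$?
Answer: $-3240$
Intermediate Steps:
$f{\left(R,g \right)} = g$ ($f{\left(R,g \right)} = 0 + g = g$)
$\left(-4 - 5\right) f{\left(-3,x \right)} \left(-12\right) \left(-10\right) = \left(-4 - 5\right) 3 \left(-12\right) \left(-10\right) = \left(-9\right) 3 \left(-12\right) \left(-10\right) = \left(-27\right) \left(-12\right) \left(-10\right) = 324 \left(-10\right) = -3240$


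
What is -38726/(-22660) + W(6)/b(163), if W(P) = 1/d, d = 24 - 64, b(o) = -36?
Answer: 557881/326304 ≈ 1.7097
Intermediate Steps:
d = -40
W(P) = -1/40 (W(P) = 1/(-40) = -1/40)
-38726/(-22660) + W(6)/b(163) = -38726/(-22660) - 1/40/(-36) = -38726*(-1/22660) - 1/40*(-1/36) = 19363/11330 + 1/1440 = 557881/326304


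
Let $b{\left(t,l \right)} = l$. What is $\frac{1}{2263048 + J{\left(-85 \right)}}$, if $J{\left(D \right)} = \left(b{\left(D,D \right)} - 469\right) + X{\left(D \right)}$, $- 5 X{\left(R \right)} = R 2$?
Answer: $\frac{1}{2262528} \approx 4.4198 \cdot 10^{-7}$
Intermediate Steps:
$X{\left(R \right)} = - \frac{2 R}{5}$ ($X{\left(R \right)} = - \frac{R 2}{5} = - \frac{2 R}{5}$)
$J{\left(D \right)} = -469 + \frac{3 D}{5}$ ($J{\left(D \right)} = \left(D - 469\right) - \frac{2 D}{5} = \left(-469 + D\right) - \frac{2 D}{5} = -469 + \frac{3 D}{5}$)
$\frac{1}{2263048 + J{\left(-85 \right)}} = \frac{1}{2263048 + \left(-469 + \frac{3}{5} \left(-85\right)\right)} = \frac{1}{2263048 - 520} = \frac{1}{2262528}$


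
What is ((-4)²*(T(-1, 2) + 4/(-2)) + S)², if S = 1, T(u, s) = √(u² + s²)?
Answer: 2241 - 992*√5 ≈ 22.821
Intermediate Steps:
T(u, s) = √(s² + u²)
((-4)²*(T(-1, 2) + 4/(-2)) + S)² = ((-4)²*(√(2² + (-1)²) + 4/(-2)) + 1)² = (16*(√(4 + 1) - ½*4) + 1)² = (16*(√5 - 2) + 1)² = (16*(-2 + √5) + 1)² = ((-32 + 16*√5) + 1)² = (-31 + 16*√5)²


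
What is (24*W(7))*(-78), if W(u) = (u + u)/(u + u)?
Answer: -1872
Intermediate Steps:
W(u) = 1 (W(u) = (2*u)/((2*u)) = (2*u)*(1/(2*u)) = 1)
(24*W(7))*(-78) = (24*1)*(-78) = 24*(-78) = -1872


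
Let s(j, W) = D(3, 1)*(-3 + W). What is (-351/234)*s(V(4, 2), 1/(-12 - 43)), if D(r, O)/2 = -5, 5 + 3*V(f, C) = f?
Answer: -498/11 ≈ -45.273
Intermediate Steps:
V(f, C) = -5/3 + f/3
D(r, O) = -10 (D(r, O) = 2*(-5) = -10)
s(j, W) = 30 - 10*W (s(j, W) = -10*(-3 + W) = 30 - 10*W)
(-351/234)*s(V(4, 2), 1/(-12 - 43)) = (-351/234)*(30 - 10/(-12 - 43)) = (-351*1/234)*(30 - 10/(-55)) = -3*(30 - 10*(-1/55))/2 = -3*(30 + 2/11)/2 = -3/2*332/11 = -498/11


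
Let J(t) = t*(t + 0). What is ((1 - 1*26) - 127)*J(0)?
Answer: 0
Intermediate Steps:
J(t) = t² (J(t) = t*t = t²)
((1 - 1*26) - 127)*J(0) = ((1 - 1*26) - 127)*0² = ((1 - 26) - 127)*0 = (-25 - 127)*0 = -152*0 = 0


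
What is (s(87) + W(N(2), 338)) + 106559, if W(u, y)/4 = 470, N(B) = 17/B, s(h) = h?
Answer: 108526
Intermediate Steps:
W(u, y) = 1880 (W(u, y) = 4*470 = 1880)
(s(87) + W(N(2), 338)) + 106559 = (87 + 1880) + 106559 = 1967 + 106559 = 108526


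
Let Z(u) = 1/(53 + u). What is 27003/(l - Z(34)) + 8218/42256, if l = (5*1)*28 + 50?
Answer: 49703104069/349224712 ≈ 142.32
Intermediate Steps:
l = 190 (l = 5*28 + 50 = 140 + 50 = 190)
27003/(l - Z(34)) + 8218/42256 = 27003/(190 - 1/(53 + 34)) + 8218/42256 = 27003/(190 - 1/87) + 8218*(1/42256) = 27003/(190 - 1*1/87) + 4109/21128 = 27003/(190 - 1/87) + 4109/21128 = 27003/(16529/87) + 4109/21128 = 27003*(87/16529) + 4109/21128 = 2349261/16529 + 4109/21128 = 49703104069/349224712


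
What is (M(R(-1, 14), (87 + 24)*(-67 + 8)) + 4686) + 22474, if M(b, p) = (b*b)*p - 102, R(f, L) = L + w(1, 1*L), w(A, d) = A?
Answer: -1446467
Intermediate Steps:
R(f, L) = 1 + L (R(f, L) = L + 1 = 1 + L)
M(b, p) = -102 + p*b**2 (M(b, p) = b**2*p - 102 = p*b**2 - 102 = -102 + p*b**2)
(M(R(-1, 14), (87 + 24)*(-67 + 8)) + 4686) + 22474 = ((-102 + ((87 + 24)*(-67 + 8))*(1 + 14)**2) + 4686) + 22474 = ((-102 + (111*(-59))*15**2) + 4686) + 22474 = ((-102 - 6549*225) + 4686) + 22474 = ((-102 - 1473525) + 4686) + 22474 = (-1473627 + 4686) + 22474 = -1468941 + 22474 = -1446467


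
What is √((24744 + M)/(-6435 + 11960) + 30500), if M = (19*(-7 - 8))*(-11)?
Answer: √37247423759/1105 ≈ 174.66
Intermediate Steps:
M = 3135 (M = (19*(-15))*(-11) = -285*(-11) = 3135)
√((24744 + M)/(-6435 + 11960) + 30500) = √((24744 + 3135)/(-6435 + 11960) + 30500) = √(27879/5525 + 30500) = √(168540379/5525) = √37247423759/1105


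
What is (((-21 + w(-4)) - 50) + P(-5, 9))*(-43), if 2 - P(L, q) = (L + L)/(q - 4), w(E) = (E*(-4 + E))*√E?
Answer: 2881 - 2752*I ≈ 2881.0 - 2752.0*I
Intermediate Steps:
w(E) = E^(3/2)*(-4 + E)
P(L, q) = 2 - 2*L/(-4 + q) (P(L, q) = 2 - (L + L)/(q - 4) = 2 - 2*L/(-4 + q))
(((-21 + w(-4)) - 50) + P(-5, 9))*(-43) = (((-21 + (-4)^(3/2)*(-4 - 4)) - 50) + 2*(-4 + 9 - 1*(-5))/(-4 + 9))*(-43) = (((-21 - 8*I*(-8)) - 50) + 2*(-4 + 9 + 5)/5)*(-43) = (((-21 + 64*I) - 50) + 2*(⅕)*10)*(-43) = ((-71 + 64*I) + 4)*(-43) = (-67 + 64*I)*(-43) = 2881 - 2752*I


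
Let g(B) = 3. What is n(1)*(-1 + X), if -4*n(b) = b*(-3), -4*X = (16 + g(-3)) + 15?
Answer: -57/8 ≈ -7.1250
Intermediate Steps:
X = -17/2 (X = -((16 + 3) + 15)/4 = -(19 + 15)/4 = -1/4*34 = -17/2 ≈ -8.5000)
n(b) = 3*b/4 (n(b) = -b*(-3)/4 = -(-3)*b/4 = 3*b/4)
n(1)*(-1 + X) = ((3/4)*1)*(-1 - 17/2) = (3/4)*(-19/2) = -57/8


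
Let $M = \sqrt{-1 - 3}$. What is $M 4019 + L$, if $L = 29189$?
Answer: $29189 + 8038 i \approx 29189.0 + 8038.0 i$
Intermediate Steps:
$M = 2 i$ ($M = \sqrt{-4} = 2 i \approx 2.0 i$)
$M 4019 + L = 2 i 4019 + 29189 = 8038 i + 29189 = 29189 + 8038 i$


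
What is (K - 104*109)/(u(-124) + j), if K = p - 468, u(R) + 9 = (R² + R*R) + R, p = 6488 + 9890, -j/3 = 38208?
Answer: -4574/84005 ≈ -0.054449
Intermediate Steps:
j = -114624 (j = -3*38208 = -114624)
p = 16378
u(R) = -9 + R + 2*R² (u(R) = -9 + ((R² + R*R) + R) = -9 + ((R² + R²) + R) = -9 + (2*R² + R) = -9 + (R + 2*R²) = -9 + R + 2*R²)
K = 15910 (K = 16378 - 468 = 15910)
(K - 104*109)/(u(-124) + j) = (15910 - 104*109)/((-9 - 124 + 2*(-124)²) - 114624) = (15910 - 11336)/((-9 - 124 + 2*15376) - 114624) = 4574/((-9 - 124 + 30752) - 114624) = 4574/(30619 - 114624) = 4574/(-84005) = 4574*(-1/84005) = -4574/84005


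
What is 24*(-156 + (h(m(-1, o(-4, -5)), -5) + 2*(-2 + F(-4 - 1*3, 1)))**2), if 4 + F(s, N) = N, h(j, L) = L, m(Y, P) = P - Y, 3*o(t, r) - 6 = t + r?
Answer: 1656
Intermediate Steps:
o(t, r) = 2 + r/3 + t/3 (o(t, r) = 2 + (t + r)/3 = 2 + (r + t)/3 = 2 + (r/3 + t/3) = 2 + r/3 + t/3)
F(s, N) = -4 + N
24*(-156 + (h(m(-1, o(-4, -5)), -5) + 2*(-2 + F(-4 - 1*3, 1)))**2) = 24*(-156 + (-5 + 2*(-2 + (-4 + 1)))**2) = 24*(-156 + (-5 + 2*(-2 - 3))**2) = 24*(-156 + (-5 + 2*(-5))**2) = 24*(-156 + (-5 - 10)**2) = 24*(-156 + (-15)**2) = 24*(-156 + 225) = 24*69 = 1656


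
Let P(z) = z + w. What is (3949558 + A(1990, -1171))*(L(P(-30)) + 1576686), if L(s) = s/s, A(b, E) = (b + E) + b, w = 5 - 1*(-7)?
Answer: 6231645668129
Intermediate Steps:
w = 12 (w = 5 + 7 = 12)
P(z) = 12 + z (P(z) = z + 12 = 12 + z)
A(b, E) = E + 2*b (A(b, E) = (E + b) + b = E + 2*b)
L(s) = 1
(3949558 + A(1990, -1171))*(L(P(-30)) + 1576686) = (3949558 + (-1171 + 2*1990))*(1 + 1576686) = (3949558 + (-1171 + 3980))*1576687 = (3949558 + 2809)*1576687 = 3952367*1576687 = 6231645668129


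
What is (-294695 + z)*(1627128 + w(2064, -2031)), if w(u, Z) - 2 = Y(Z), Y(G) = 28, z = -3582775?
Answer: -6309256330260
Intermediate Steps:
w(u, Z) = 30 (w(u, Z) = 2 + 28 = 30)
(-294695 + z)*(1627128 + w(2064, -2031)) = (-294695 - 3582775)*(1627128 + 30) = -3877470*1627158 = -6309256330260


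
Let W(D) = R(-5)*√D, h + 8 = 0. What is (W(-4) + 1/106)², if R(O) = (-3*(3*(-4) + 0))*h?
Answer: (1 - 61056*I)²/11236 ≈ -3.3178e+5 - 10.868*I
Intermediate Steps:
h = -8 (h = -8 + 0 = -8)
R(O) = -288 (R(O) = -3*(3*(-4) + 0)*(-8) = -3*(-12 + 0)*(-8) = -3*(-12)*(-8) = 36*(-8) = -288)
W(D) = -288*√D
(W(-4) + 1/106)² = (-576*I + 1/106)² = (1/106 - 576*I)²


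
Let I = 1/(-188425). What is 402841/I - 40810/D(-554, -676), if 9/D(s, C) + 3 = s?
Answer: -683125107655/9 ≈ -7.5903e+10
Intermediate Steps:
D(s, C) = 9/(-3 + s)
I = -1/188425 ≈ -5.3071e-6
402841/I - 40810/D(-554, -676) = 402841/(-1/188425) - 40810/(9/(-3 - 554)) = 402841*(-188425) - 40810/(9/(-557)) = -75905315425 - 40810/(9*(-1/557)) = -75905315425 - 40810/(-9/557) = -75905315425 - 40810*(-557/9) = -75905315425 + 22731170/9 = -683125107655/9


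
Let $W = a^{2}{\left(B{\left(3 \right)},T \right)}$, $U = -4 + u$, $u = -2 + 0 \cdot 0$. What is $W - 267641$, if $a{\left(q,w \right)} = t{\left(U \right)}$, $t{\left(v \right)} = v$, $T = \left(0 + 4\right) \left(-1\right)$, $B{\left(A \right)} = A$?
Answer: $-267605$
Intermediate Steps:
$u = -2$ ($u = -2 + 0 = -2$)
$T = -4$ ($T = 4 \left(-1\right) = -4$)
$U = -6$ ($U = -4 - 2 = -6$)
$a{\left(q,w \right)} = -6$
$W = 36$ ($W = \left(-6\right)^{2} = 36$)
$W - 267641 = 36 - 267641 = -267605$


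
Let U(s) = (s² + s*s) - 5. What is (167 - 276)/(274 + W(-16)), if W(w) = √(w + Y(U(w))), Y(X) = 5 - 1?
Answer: -14933/37544 + 109*I*√3/37544 ≈ -0.39775 + 0.0050286*I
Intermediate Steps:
U(s) = -5 + 2*s² (U(s) = (s² + s²) - 5 = 2*s² - 5 = -5 + 2*s²)
Y(X) = 4
W(w) = √(4 + w) (W(w) = √(w + 4) = √(4 + w))
(167 - 276)/(274 + W(-16)) = (167 - 276)/(274 + √(4 - 16)) = -109/(274 + √(-12)) = -109/(274 + 2*I*√3)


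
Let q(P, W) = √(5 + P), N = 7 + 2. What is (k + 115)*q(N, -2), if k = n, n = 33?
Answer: 148*√14 ≈ 553.77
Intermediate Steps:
N = 9
k = 33
(k + 115)*q(N, -2) = (33 + 115)*√(5 + 9) = 148*√14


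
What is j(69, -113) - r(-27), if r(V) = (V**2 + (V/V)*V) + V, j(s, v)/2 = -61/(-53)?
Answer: -35653/53 ≈ -672.70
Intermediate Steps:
j(s, v) = 122/53 (j(s, v) = 2*(-61/(-53)) = 2*(-61*(-1/53)) = 2*(61/53) = 122/53)
r(V) = V**2 + 2*V (r(V) = (V**2 + 1*V) + V = (V**2 + V) + V = (V + V**2) + V = V**2 + 2*V)
j(69, -113) - r(-27) = 122/53 - (-27)*(2 - 27) = 122/53 - (-27)*(-25) = 122/53 - 1*675 = 122/53 - 675 = -35653/53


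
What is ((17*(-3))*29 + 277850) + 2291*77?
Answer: 452778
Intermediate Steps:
((17*(-3))*29 + 277850) + 2291*77 = (-51*29 + 277850) + 176407 = (-1479 + 277850) + 176407 = 276371 + 176407 = 452778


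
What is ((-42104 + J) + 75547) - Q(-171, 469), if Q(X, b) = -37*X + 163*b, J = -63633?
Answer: -112964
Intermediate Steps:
((-42104 + J) + 75547) - Q(-171, 469) = ((-42104 - 63633) + 75547) - (-37*(-171) + 163*469) = (-105737 + 75547) - (6327 + 76447) = -30190 - 1*82774 = -30190 - 82774 = -112964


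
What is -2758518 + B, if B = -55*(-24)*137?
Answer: -2577678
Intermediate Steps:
B = 180840 (B = 1320*137 = 180840)
-2758518 + B = -2758518 + 180840 = -2577678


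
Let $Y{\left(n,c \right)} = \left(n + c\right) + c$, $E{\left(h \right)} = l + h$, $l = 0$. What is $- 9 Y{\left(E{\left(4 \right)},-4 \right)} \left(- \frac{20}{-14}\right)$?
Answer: $\frac{360}{7} \approx 51.429$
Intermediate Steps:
$E{\left(h \right)} = h$ ($E{\left(h \right)} = 0 + h = h$)
$Y{\left(n,c \right)} = n + 2 c$ ($Y{\left(n,c \right)} = \left(c + n\right) + c = n + 2 c$)
$- 9 Y{\left(E{\left(4 \right)},-4 \right)} \left(- \frac{20}{-14}\right) = - 9 \left(4 + 2 \left(-4\right)\right) \left(- \frac{20}{-14}\right) = - 9 \left(4 - 8\right) \left(\left(-20\right) \left(- \frac{1}{14}\right)\right) = \left(-9\right) \left(-4\right) \frac{10}{7} = 36 \cdot \frac{10}{7} = \frac{360}{7}$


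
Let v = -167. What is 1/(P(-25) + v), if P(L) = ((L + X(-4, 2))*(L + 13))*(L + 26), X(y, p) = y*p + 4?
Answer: 1/181 ≈ 0.0055249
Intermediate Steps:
X(y, p) = 4 + p*y (X(y, p) = p*y + 4 = 4 + p*y)
P(L) = (-4 + L)*(13 + L)*(26 + L) (P(L) = ((L + (4 + 2*(-4)))*(L + 13))*(L + 26) = ((L + (4 - 8))*(13 + L))*(26 + L) = ((L - 4)*(13 + L))*(26 + L) = ((-4 + L)*(13 + L))*(26 + L) = (-4 + L)*(13 + L)*(26 + L))
1/(P(-25) + v) = 1/((-1352 + (-25)³ + 35*(-25)² + 182*(-25)) - 167) = 1/((-1352 - 15625 + 35*625 - 4550) - 167) = 1/((-1352 - 15625 + 21875 - 4550) - 167) = 1/(348 - 167) = 1/181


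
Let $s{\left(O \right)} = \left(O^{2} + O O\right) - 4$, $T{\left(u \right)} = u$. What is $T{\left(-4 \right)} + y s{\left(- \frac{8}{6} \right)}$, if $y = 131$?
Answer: $- \frac{560}{9} \approx -62.222$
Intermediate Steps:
$s{\left(O \right)} = -4 + 2 O^{2}$ ($s{\left(O \right)} = \left(O^{2} + O^{2}\right) - 4 = 2 O^{2} - 4 = -4 + 2 O^{2}$)
$T{\left(-4 \right)} + y s{\left(- \frac{8}{6} \right)} = -4 + 131 \left(-4 + 2 \left(- \frac{8}{6}\right)^{2}\right) = -4 + 131 \left(-4 + 2 \left(\left(-8\right) \frac{1}{6}\right)^{2}\right) = -4 + 131 \left(-4 + 2 \left(- \frac{4}{3}\right)^{2}\right) = -4 + 131 \left(-4 + 2 \cdot \frac{16}{9}\right) = -4 + 131 \left(-4 + \frac{32}{9}\right) = -4 + 131 \left(- \frac{4}{9}\right) = -4 - \frac{524}{9} = - \frac{560}{9}$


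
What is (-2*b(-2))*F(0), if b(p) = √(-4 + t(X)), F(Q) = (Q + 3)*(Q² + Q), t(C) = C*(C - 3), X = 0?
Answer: 0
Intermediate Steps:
t(C) = C*(-3 + C)
F(Q) = (3 + Q)*(Q + Q²)
b(p) = 2*I (b(p) = √(-4 + 0*(-3 + 0)) = √(-4 + 0*(-3)) = √(-4 + 0) = √(-4) = 2*I)
(-2*b(-2))*F(0) = (-4*I)*(0*(3 + 0² + 4*0)) = (-4*I)*(0*(3 + 0 + 0)) = (-4*I)*(0*3) = -4*I*0 = 0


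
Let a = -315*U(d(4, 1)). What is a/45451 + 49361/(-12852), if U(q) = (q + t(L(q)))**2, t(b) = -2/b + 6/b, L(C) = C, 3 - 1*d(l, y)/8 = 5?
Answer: -1892875517/333792144 ≈ -5.6708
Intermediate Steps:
d(l, y) = -16 (d(l, y) = 24 - 8*5 = 24 - 40 = -16)
t(b) = 4/b
U(q) = (q + 4/q)**2
a = -1330875/16 (a = -315*(4 + (-16)**2)**2/(-16)**2 = -315*(4 + 256)**2/256 = -315*260**2/256 = -315*67600/256 = -315*4225/16 = -1330875/16 ≈ -83180.)
a/45451 + 49361/(-12852) = -1330875/16/45451 + 49361/(-12852) = -1330875/16*1/45451 + 49361*(-1/12852) = -190125/103888 - 49361/12852 = -1892875517/333792144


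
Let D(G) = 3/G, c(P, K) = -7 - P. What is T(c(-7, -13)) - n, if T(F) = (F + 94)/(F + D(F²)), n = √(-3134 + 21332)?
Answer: -3*√2022 ≈ -134.90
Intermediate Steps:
n = 3*√2022 (n = √18198 = 3*√2022 ≈ 134.90)
T(F) = (94 + F)/(F + 3/F²) (T(F) = (F + 94)/(F + 3/(F²)) = (94 + F)/(F + 3/F²))
T(c(-7, -13)) - n = (-7 - 1*(-7))²*(94 + (-7 - 1*(-7)))/(3 + (-7 - 1*(-7))³) - 3*√2022 = (-7 + 7)²*(94 + (-7 + 7))/(3 + (-7 + 7)³) - 3*√2022 = 0²*(94 + 0)/(3 + 0³) - 3*√2022 = 0*94/(3 + 0) - 3*√2022 = 0*94/3 - 3*√2022 = 0*(⅓)*94 - 3*√2022 = 0 - 3*√2022 = -3*√2022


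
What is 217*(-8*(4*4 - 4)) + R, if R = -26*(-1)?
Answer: -20806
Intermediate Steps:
R = 26
217*(-8*(4*4 - 4)) + R = 217*(-8*(4*4 - 4)) + 26 = 217*(-8*(16 - 4)) + 26 = 217*(-8*12) + 26 = 217*(-96) + 26 = -20832 + 26 = -20806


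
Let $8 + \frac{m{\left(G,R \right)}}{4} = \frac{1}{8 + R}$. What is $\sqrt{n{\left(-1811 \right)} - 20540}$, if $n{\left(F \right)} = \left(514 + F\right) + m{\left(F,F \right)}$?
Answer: $\frac{i \sqrt{71091949233}}{1803} \approx 147.88 i$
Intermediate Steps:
$m{\left(G,R \right)} = -32 + \frac{4}{8 + R}$
$n{\left(F \right)} = 514 + F + \frac{4 \left(-63 - 8 F\right)}{8 + F}$ ($n{\left(F \right)} = \left(514 + F\right) + \frac{4 \left(-63 - 8 F\right)}{8 + F} = 514 + F + \frac{4 \left(-63 - 8 F\right)}{8 + F}$)
$\sqrt{n{\left(-1811 \right)} - 20540} = \sqrt{\frac{3860 + \left(-1811\right)^{2} + 490 \left(-1811\right)}{8 - 1811} - 20540} = \sqrt{\frac{3860 + 3279721 - 887390}{-1803} - 20540} = \sqrt{\left(- \frac{1}{1803}\right) 2396191 - 20540} = \sqrt{- \frac{2396191}{1803} - 20540} = \sqrt{- \frac{39429811}{1803}} = \frac{i \sqrt{71091949233}}{1803}$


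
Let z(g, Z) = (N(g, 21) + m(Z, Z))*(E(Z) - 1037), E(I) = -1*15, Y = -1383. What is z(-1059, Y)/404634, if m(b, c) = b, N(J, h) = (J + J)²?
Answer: -786289522/67439 ≈ -11659.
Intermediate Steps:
N(J, h) = 4*J² (N(J, h) = (2*J)² = 4*J²)
E(I) = -15
z(g, Z) = -4208*g² - 1052*Z (z(g, Z) = (4*g² + Z)*(-15 - 1037) = (Z + 4*g²)*(-1052) = -4208*g² - 1052*Z)
z(-1059, Y)/404634 = (-4208*(-1059)² - 1052*(-1383))/404634 = (-4208*1121481 + 1454916)*(1/404634) = (-4719192048 + 1454916)*(1/404634) = -4717737132*1/404634 = -786289522/67439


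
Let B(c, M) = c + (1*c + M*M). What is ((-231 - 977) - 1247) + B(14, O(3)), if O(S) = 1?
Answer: -2426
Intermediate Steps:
B(c, M) = M² + 2*c (B(c, M) = c + (c + M²) = M² + 2*c)
((-231 - 977) - 1247) + B(14, O(3)) = ((-231 - 977) - 1247) + (1² + 2*14) = (-1208 - 1247) + (1 + 28) = -2455 + 29 = -2426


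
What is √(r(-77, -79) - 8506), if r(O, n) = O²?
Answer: I*√2577 ≈ 50.764*I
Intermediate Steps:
√(r(-77, -79) - 8506) = √((-77)² - 8506) = √(5929 - 8506) = √(-2577) = I*√2577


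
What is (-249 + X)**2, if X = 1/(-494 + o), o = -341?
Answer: 43229063056/697225 ≈ 62002.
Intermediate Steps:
X = -1/835 (X = 1/(-494 - 341) = 1/(-835) = -1/835 ≈ -0.0011976)
(-249 + X)**2 = (-249 - 1/835)**2 = (-207916/835)**2 = 43229063056/697225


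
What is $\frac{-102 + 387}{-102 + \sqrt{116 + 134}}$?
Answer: $- \frac{14535}{5077} - \frac{1425 \sqrt{10}}{10154} \approx -3.3067$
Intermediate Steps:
$\frac{-102 + 387}{-102 + \sqrt{116 + 134}} = \frac{285}{-102 + \sqrt{250}} = \frac{285}{-102 + 5 \sqrt{10}}$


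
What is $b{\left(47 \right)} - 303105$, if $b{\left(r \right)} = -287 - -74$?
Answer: $-303318$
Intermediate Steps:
$b{\left(r \right)} = -213$ ($b{\left(r \right)} = -287 + 74 = -213$)
$b{\left(47 \right)} - 303105 = -213 - 303105 = -303318$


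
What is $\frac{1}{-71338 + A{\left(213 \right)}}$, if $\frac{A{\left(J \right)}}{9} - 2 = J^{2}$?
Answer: $\frac{1}{337001} \approx 2.9674 \cdot 10^{-6}$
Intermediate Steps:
$A{\left(J \right)} = 18 + 9 J^{2}$
$\frac{1}{-71338 + A{\left(213 \right)}} = \frac{1}{-71338 + \left(18 + 9 \cdot 213^{2}\right)} = \frac{1}{-71338 + \left(18 + 9 \cdot 45369\right)} = \frac{1}{-71338 + \left(18 + 408321\right)} = \frac{1}{-71338 + 408339} = \frac{1}{337001}$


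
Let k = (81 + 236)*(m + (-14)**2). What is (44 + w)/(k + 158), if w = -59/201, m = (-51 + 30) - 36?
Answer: 8785/8888421 ≈ 0.00098836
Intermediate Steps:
m = -57 (m = -21 - 36 = -57)
w = -59/201 (w = -59*1/201 = -59/201 ≈ -0.29353)
k = 44063 (k = (81 + 236)*(-57 + (-14)**2) = 317*(-57 + 196) = 317*139 = 44063)
(44 + w)/(k + 158) = (44 - 59/201)/(44063 + 158) = (8785/201)/44221 = (8785/201)*(1/44221) = 8785/8888421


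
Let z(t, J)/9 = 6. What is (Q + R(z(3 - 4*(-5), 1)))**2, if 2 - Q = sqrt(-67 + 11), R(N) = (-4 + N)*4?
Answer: 40748 - 808*I*sqrt(14) ≈ 40748.0 - 3023.3*I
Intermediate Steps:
z(t, J) = 54 (z(t, J) = 9*6 = 54)
R(N) = -16 + 4*N
Q = 2 - 2*I*sqrt(14) (Q = 2 - sqrt(-67 + 11) = 2 - sqrt(-56) = 2 - 2*I*sqrt(14) ≈ 2.0 - 7.4833*I)
(Q + R(z(3 - 4*(-5), 1)))**2 = ((2 - 2*I*sqrt(14)) + (-16 + 4*54))**2 = ((2 - 2*I*sqrt(14)) + (-16 + 216))**2 = ((2 - 2*I*sqrt(14)) + 200)**2 = (202 - 2*I*sqrt(14))**2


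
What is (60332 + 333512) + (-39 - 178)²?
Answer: 440933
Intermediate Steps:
(60332 + 333512) + (-39 - 178)² = 393844 + (-217)² = 393844 + 47089 = 440933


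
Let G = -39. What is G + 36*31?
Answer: 1077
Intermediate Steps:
G + 36*31 = -39 + 36*31 = -39 + 1116 = 1077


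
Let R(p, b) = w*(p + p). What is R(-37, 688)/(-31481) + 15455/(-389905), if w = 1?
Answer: -91537177/2454919861 ≈ -0.037287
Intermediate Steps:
R(p, b) = 2*p (R(p, b) = 1*(p + p) = 1*(2*p) = 2*p)
R(-37, 688)/(-31481) + 15455/(-389905) = (2*(-37))/(-31481) + 15455/(-389905) = -74*(-1/31481) + 15455*(-1/389905) = 74/31481 - 3091/77981 = -91537177/2454919861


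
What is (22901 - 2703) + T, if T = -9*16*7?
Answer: 19190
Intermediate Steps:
T = -1008 (T = -144*7 = -1008)
(22901 - 2703) + T = (22901 - 2703) - 1008 = 20198 - 1008 = 19190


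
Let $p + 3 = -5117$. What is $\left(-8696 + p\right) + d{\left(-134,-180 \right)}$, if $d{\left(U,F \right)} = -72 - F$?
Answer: $-13708$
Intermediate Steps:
$p = -5120$ ($p = -3 - 5117 = -5120$)
$\left(-8696 + p\right) + d{\left(-134,-180 \right)} = \left(-8696 - 5120\right) - -108 = -13816 + \left(-72 + 180\right) = -13816 + 108 = -13708$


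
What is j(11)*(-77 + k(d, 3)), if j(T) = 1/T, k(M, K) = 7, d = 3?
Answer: -70/11 ≈ -6.3636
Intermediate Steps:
j(T) = 1/T
j(11)*(-77 + k(d, 3)) = (-77 + 7)/11 = (1/11)*(-70) = -70/11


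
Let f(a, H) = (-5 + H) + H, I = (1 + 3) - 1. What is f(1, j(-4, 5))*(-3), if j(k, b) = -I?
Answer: 33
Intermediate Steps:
I = 3 (I = 4 - 1 = 3)
j(k, b) = -3 (j(k, b) = -1*3 = -3)
f(a, H) = -5 + 2*H
f(1, j(-4, 5))*(-3) = (-5 + 2*(-3))*(-3) = (-5 - 6)*(-3) = -11*(-3) = 33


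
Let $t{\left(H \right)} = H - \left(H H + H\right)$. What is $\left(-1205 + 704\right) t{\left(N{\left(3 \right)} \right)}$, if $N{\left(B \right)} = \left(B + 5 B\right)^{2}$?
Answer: $52592976$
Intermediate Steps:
$N{\left(B \right)} = 36 B^{2}$ ($N{\left(B \right)} = \left(6 B\right)^{2} = 36 B^{2}$)
$t{\left(H \right)} = - H^{2}$ ($t{\left(H \right)} = H - \left(H^{2} + H\right) = H - \left(H + H^{2}\right) = - H^{2}$)
$\left(-1205 + 704\right) t{\left(N{\left(3 \right)} \right)} = \left(-1205 + 704\right) \left(- \left(36 \cdot 3^{2}\right)^{2}\right) = - 501 \left(- \left(36 \cdot 9\right)^{2}\right) = - 501 \left(- 324^{2}\right) = - 501 \left(\left(-1\right) 104976\right) = \left(-501\right) \left(-104976\right) = 52592976$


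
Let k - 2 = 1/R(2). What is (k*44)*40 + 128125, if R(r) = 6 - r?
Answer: 132085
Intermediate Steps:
k = 9/4 (k = 2 + 1/(6 - 1*2) = 2 + 1/(6 - 2) = 2 + 1/4 = 9/4 ≈ 2.2500)
(k*44)*40 + 128125 = ((9/4)*44)*40 + 128125 = 99*40 + 128125 = 3960 + 128125 = 132085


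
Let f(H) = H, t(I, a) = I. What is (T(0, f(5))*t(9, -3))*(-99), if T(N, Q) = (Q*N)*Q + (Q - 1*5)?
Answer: 0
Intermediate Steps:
T(N, Q) = -5 + Q + N*Q**2 (T(N, Q) = (N*Q)*Q + (Q - 5) = N*Q**2 + (-5 + Q) = -5 + Q + N*Q**2)
(T(0, f(5))*t(9, -3))*(-99) = ((-5 + 5 + 0*5**2)*9)*(-99) = ((-5 + 5 + 0*25)*9)*(-99) = ((-5 + 5 + 0)*9)*(-99) = (0*9)*(-99) = 0*(-99) = 0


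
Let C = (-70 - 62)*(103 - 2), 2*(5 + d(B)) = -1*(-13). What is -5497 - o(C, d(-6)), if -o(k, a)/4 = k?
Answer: -58825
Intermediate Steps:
d(B) = 3/2 (d(B) = -5 + (-1*(-13))/2 = -5 + (½)*13 = -5 + 13/2 = 3/2)
C = -13332 (C = -132*101 = -13332)
o(k, a) = -4*k
-5497 - o(C, d(-6)) = -5497 - (-4)*(-13332) = -5497 - 1*53328 = -5497 - 53328 = -58825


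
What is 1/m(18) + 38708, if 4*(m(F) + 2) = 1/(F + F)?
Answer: 11109052/287 ≈ 38708.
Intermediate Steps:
m(F) = -2 + 1/(8*F) (m(F) = -2 + 1/(4*(F + F)) = -2 + 1/(4*((2*F))) = -2 + (1/(2*F))/4 = -2 + 1/(8*F))
1/m(18) + 38708 = 1/(-2 + (1/8)/18) + 38708 = 1/(-2 + (1/8)*(1/18)) + 38708 = 1/(-2 + 1/144) + 38708 = 1/(-287/144) + 38708 = -144/287 + 38708 = 11109052/287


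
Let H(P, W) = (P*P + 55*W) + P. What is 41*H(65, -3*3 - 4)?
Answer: 146575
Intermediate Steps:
H(P, W) = P + P**2 + 55*W (H(P, W) = (P**2 + 55*W) + P = P + P**2 + 55*W)
41*H(65, -3*3 - 4) = 41*(65 + 65**2 + 55*(-3*3 - 4)) = 41*(65 + 4225 + 55*(-9 - 4)) = 41*(65 + 4225 + 55*(-13)) = 41*(65 + 4225 - 715) = 41*3575 = 146575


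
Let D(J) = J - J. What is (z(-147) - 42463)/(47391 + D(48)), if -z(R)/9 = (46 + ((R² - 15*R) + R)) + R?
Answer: -254557/47391 ≈ -5.3714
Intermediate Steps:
D(J) = 0
z(R) = -414 - 9*R² + 117*R (z(R) = -9*((46 + ((R² - 15*R) + R)) + R) = -9*((46 + (R² - 14*R)) + R) = -9*((46 + R² - 14*R) + R) = -9*(46 + R² - 13*R) = -414 - 9*R² + 117*R)
(z(-147) - 42463)/(47391 + D(48)) = ((-414 - 9*(-147)² + 117*(-147)) - 42463)/(47391 + 0) = ((-414 - 9*21609 - 17199) - 42463)/47391 = ((-414 - 194481 - 17199) - 42463)*(1/47391) = (-212094 - 42463)*(1/47391) = -254557*1/47391 = -254557/47391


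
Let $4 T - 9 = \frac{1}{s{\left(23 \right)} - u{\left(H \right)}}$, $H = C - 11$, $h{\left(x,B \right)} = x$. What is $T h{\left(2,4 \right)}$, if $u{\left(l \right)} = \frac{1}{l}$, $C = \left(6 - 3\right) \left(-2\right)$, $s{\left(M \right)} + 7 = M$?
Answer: $\frac{1237}{273} \approx 4.5311$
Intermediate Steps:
$s{\left(M \right)} = -7 + M$
$C = -6$ ($C = 3 \left(-2\right) = -6$)
$H = -17$ ($H = -6 - 11 = -17$)
$T = \frac{1237}{546}$ ($T = \frac{9}{4} + \frac{1}{4 \left(\left(-7 + 23\right) - \frac{1}{-17}\right)} = \frac{9}{4} + \frac{1}{4 \left(16 - - \frac{1}{17}\right)} = \frac{9}{4} + \frac{1}{4 \left(16 + \frac{1}{17}\right)} = \frac{9}{4} + \frac{1}{4 \cdot \frac{273}{17}} = \frac{9}{4} + \frac{1}{4} \cdot \frac{17}{273} = \frac{9}{4} + \frac{17}{1092} = \frac{1237}{546} \approx 2.2656$)
$T h{\left(2,4 \right)} = \frac{1237}{546} \cdot 2 = \frac{1237}{273}$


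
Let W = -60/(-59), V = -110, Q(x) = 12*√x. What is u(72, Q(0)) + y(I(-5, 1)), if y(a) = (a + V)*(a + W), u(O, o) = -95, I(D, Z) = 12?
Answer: -80869/59 ≈ -1370.7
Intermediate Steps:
W = 60/59 (W = -60*(-1/59) = 60/59 ≈ 1.0169)
y(a) = (-110 + a)*(60/59 + a) (y(a) = (a - 110)*(a + 60/59) = (-110 + a)*(60/59 + a))
u(72, Q(0)) + y(I(-5, 1)) = -95 + (-6600/59 + 12² - 6430/59*12) = -95 + (-6600/59 + 144 - 77160/59) = -95 - 75264/59 = -80869/59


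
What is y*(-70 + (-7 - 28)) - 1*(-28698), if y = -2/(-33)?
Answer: 315608/11 ≈ 28692.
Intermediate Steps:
y = 2/33 (y = -2*(-1/33) = 2/33 ≈ 0.060606)
y*(-70 + (-7 - 28)) - 1*(-28698) = 2*(-70 + (-7 - 28))/33 - 1*(-28698) = 2*(-70 - 35)/33 + 28698 = (2/33)*(-105) + 28698 = -70/11 + 28698 = 315608/11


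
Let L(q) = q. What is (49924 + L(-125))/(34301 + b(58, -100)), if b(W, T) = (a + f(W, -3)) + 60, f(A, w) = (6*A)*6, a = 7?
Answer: 49799/36456 ≈ 1.3660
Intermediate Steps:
f(A, w) = 36*A
b(W, T) = 67 + 36*W (b(W, T) = (7 + 36*W) + 60 = 67 + 36*W)
(49924 + L(-125))/(34301 + b(58, -100)) = (49924 - 125)/(34301 + (67 + 36*58)) = 49799/(34301 + (67 + 2088)) = 49799/(34301 + 2155) = 49799/36456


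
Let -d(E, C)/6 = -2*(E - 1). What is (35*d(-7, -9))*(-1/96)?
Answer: 35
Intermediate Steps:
d(E, C) = -12 + 12*E (d(E, C) = -(-12)*(E - 1) = -(-12)*(-1 + E) = -6*(2 - 2*E) = -12 + 12*E)
(35*d(-7, -9))*(-1/96) = (35*(-12 + 12*(-7)))*(-1/96) = (35*(-12 - 84))*(-1*1/96) = (35*(-96))*(-1/96) = -3360*(-1/96) = 35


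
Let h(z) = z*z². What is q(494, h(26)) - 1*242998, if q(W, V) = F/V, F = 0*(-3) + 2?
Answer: -2135466423/8788 ≈ -2.4300e+5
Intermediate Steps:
h(z) = z³
F = 2 (F = 0 + 2 = 2)
q(W, V) = 2/V
q(494, h(26)) - 1*242998 = 2/(26³) - 1*242998 = 2/17576 - 242998 = 2*(1/17576) - 242998 = 1/8788 - 242998 = -2135466423/8788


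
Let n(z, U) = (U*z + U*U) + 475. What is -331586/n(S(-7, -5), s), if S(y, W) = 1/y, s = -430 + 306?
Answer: -2321102/111081 ≈ -20.896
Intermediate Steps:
s = -124
n(z, U) = 475 + U² + U*z (n(z, U) = (U*z + U²) + 475 = (U² + U*z) + 475 = 475 + U² + U*z)
-331586/n(S(-7, -5), s) = -331586/(475 + (-124)² - 124/(-7)) = -331586/(475 + 15376 - 124*(-⅐)) = -331586/(475 + 15376 + 124/7) = -331586/111081/7 = -331586*7/111081 = -2321102/111081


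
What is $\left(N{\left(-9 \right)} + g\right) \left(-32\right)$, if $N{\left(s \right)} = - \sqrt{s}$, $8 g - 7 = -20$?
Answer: $52 + 96 i \approx 52.0 + 96.0 i$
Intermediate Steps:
$g = - \frac{13}{8}$ ($g = \frac{7}{8} + \frac{1}{8} \left(-20\right) = \frac{7}{8} - \frac{5}{2} = - \frac{13}{8} \approx -1.625$)
$\left(N{\left(-9 \right)} + g\right) \left(-32\right) = \left(- \sqrt{-9} - \frac{13}{8}\right) \left(-32\right) = \left(- 3 i - \frac{13}{8}\right) \left(-32\right) = \left(- \frac{13}{8} - 3 i\right) \left(-32\right) = 52 + 96 i$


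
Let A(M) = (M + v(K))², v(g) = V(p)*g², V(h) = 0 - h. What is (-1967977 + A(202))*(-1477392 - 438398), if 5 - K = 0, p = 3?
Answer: 3739330879920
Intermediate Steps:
K = 5 (K = 5 - 1*0 = 5 + 0 = 5)
V(h) = -h
v(g) = -3*g² (v(g) = (-1*3)*g² = -3*g²)
A(M) = (-75 + M)² (A(M) = (M - 3*5²)² = (M - 3*25)² = (M - 75)² = (-75 + M)²)
(-1967977 + A(202))*(-1477392 - 438398) = (-1967977 + (-75 + 202)²)*(-1477392 - 438398) = (-1967977 + 127²)*(-1915790) = (-1967977 + 16129)*(-1915790) = -1951848*(-1915790) = 3739330879920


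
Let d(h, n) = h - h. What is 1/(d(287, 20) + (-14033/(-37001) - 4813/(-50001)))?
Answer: 1850087001/879749846 ≈ 2.1030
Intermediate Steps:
d(h, n) = 0
1/(d(287, 20) + (-14033/(-37001) - 4813/(-50001))) = 1/(0 + (-14033/(-37001) - 4813/(-50001))) = 1/(0 + (-14033*(-1/37001) - 4813*(-1/50001))) = 1/(0 + (14033/37001 + 4813/50001)) = 1/(0 + 879749846/1850087001) = 1/(879749846/1850087001) = 1850087001/879749846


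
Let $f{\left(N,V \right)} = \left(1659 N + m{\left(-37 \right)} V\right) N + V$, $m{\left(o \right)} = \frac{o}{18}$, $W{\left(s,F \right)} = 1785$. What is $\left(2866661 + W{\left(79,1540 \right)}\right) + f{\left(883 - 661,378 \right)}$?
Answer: $84458486$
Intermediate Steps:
$m{\left(o \right)} = \frac{o}{18}$ ($m{\left(o \right)} = o \frac{1}{18} = \frac{o}{18}$)
$f{\left(N,V \right)} = V + N \left(1659 N - \frac{37 V}{18}\right)$ ($f{\left(N,V \right)} = \left(1659 N + \frac{1}{18} \left(-37\right) V\right) N + V = \left(1659 N - \frac{37 V}{18}\right) N + V = N \left(1659 N - \frac{37 V}{18}\right) + V = V + N \left(1659 N - \frac{37 V}{18}\right)$)
$\left(2866661 + W{\left(79,1540 \right)}\right) + f{\left(883 - 661,378 \right)} = \left(2866661 + 1785\right) + \left(378 + 1659 \left(883 - 661\right)^{2} - \frac{37}{18} \left(883 - 661\right) 378\right) = 2868446 + \left(378 + 1659 \left(883 - 661\right)^{2} - \frac{37}{18} \left(883 - 661\right) 378\right) = 2868446 + \left(378 + 1659 \cdot 222^{2} - \frac{1369}{3} \cdot 378\right) = 2868446 + \left(378 + 1659 \cdot 49284 - 172494\right) = 2868446 + \left(378 + 81762156 - 172494\right) = 2868446 + 81590040 = 84458486$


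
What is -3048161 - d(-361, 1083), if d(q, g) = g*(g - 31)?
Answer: -4187477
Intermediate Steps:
d(q, g) = g*(-31 + g)
-3048161 - d(-361, 1083) = -3048161 - 1083*(-31 + 1083) = -3048161 - 1083*1052 = -3048161 - 1*1139316 = -3048161 - 1139316 = -4187477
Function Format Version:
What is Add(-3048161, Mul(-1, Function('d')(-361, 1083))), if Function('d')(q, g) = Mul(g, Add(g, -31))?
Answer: -4187477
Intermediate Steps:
Function('d')(q, g) = Mul(g, Add(-31, g))
Add(-3048161, Mul(-1, Function('d')(-361, 1083))) = Add(-3048161, Mul(-1, Mul(1083, Add(-31, 1083)))) = Add(-3048161, Mul(-1, Mul(1083, 1052))) = Add(-3048161, Mul(-1, 1139316)) = Add(-3048161, -1139316) = -4187477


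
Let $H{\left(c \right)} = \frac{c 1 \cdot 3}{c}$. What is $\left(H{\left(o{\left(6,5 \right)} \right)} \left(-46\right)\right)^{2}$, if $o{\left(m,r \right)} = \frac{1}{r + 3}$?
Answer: $19044$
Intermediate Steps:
$o{\left(m,r \right)} = \frac{1}{3 + r}$
$H{\left(c \right)} = 3$ ($H{\left(c \right)} = \frac{c 3}{c} = \frac{3 c}{c} = 3$)
$\left(H{\left(o{\left(6,5 \right)} \right)} \left(-46\right)\right)^{2} = \left(3 \left(-46\right)\right)^{2} = \left(-138\right)^{2} = 19044$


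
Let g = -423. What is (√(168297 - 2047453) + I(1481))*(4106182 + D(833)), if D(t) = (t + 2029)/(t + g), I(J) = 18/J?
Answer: 15151837338/303605 + 1683537482*I*√469789/205 ≈ 49906.0 + 5.6289e+9*I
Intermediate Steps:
D(t) = (2029 + t)/(-423 + t) (D(t) = (t + 2029)/(t - 423) = (2029 + t)/(-423 + t))
(√(168297 - 2047453) + I(1481))*(4106182 + D(833)) = (√(168297 - 2047453) + 18/1481)*(4106182 + (2029 + 833)/(-423 + 833)) = (√(-1879156) + 18*(1/1481))*(4106182 + 2862/410) = (2*I*√469789 + 18/1481)*(4106182 + (1/410)*2862) = (18/1481 + 2*I*√469789)*(4106182 + 1431/205) = (18/1481 + 2*I*√469789)*(841768741/205) = 15151837338/303605 + 1683537482*I*√469789/205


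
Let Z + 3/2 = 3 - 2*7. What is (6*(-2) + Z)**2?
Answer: 2401/4 ≈ 600.25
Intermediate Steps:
Z = -25/2 (Z = -3/2 + (3 - 2*7) = -3/2 + (3 - 14) = -3/2 - 11 = -25/2 ≈ -12.500)
(6*(-2) + Z)**2 = (6*(-2) - 25/2)**2 = (-12 - 25/2)**2 = (-49/2)**2 = 2401/4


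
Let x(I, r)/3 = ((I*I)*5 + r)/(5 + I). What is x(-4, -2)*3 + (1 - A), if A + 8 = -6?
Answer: 717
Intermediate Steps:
A = -14 (A = -8 - 6 = -14)
x(I, r) = 3*(r + 5*I²)/(5 + I) (x(I, r) = 3*(((I*I)*5 + r)/(5 + I)) = 3*((I²*5 + r)/(5 + I)) = 3*((5*I² + r)/(5 + I)) = 3*((r + 5*I²)/(5 + I)) = 3*(r + 5*I²)/(5 + I))
x(-4, -2)*3 + (1 - A) = (3*(-2 + 5*(-4)²)/(5 - 4))*3 + (1 - 1*(-14)) = (3*(-2 + 5*16)/1)*3 + (1 + 14) = (3*1*(-2 + 80))*3 + 15 = (3*1*78)*3 + 15 = 234*3 + 15 = 702 + 15 = 717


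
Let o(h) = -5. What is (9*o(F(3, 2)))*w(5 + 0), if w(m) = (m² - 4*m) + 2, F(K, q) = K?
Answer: -315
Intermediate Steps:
w(m) = 2 + m² - 4*m
(9*o(F(3, 2)))*w(5 + 0) = (9*(-5))*(2 + (5 + 0)² - 4*(5 + 0)) = -45*(2 + 5² - 4*5) = -45*(2 + 25 - 20) = -45*7 = -315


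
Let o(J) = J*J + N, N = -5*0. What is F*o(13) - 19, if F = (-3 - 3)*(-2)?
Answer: 2009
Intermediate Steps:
N = 0
F = 12 (F = -6*(-2) = 12)
o(J) = J**2 (o(J) = J*J + 0 = J**2 + 0 = J**2)
F*o(13) - 19 = 12*13**2 - 19 = 12*169 - 19 = 2028 - 19 = 2009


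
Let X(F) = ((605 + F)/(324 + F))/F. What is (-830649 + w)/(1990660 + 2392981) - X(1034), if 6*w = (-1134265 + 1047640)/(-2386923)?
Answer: -1102398505754531/5782145729450356 ≈ -0.19066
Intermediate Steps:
w = 125/20666 (w = ((-1134265 + 1047640)/(-2386923))/6 = (-86625*(-1/2386923))/6 = (1/6)*(375/10333) = 125/20666 ≈ 0.0060486)
X(F) = (605 + F)/(F*(324 + F)) (X(F) = ((605 + F)/(324 + F))/F = (605 + F)/(F*(324 + F)))
(-830649 + w)/(1990660 + 2392981) - X(1034) = (-830649 + 125/20666)/(1990660 + 2392981) - (605 + 1034)/(1034*(324 + 1034)) = -17166192109/20666/4383641 - 1639/(1034*1358) = -17166192109/20666*1/4383641 - 1639/(1034*1358) = -17166192109/90592324906 - 1*149/127652 = -17166192109/90592324906 - 149/127652 = -1102398505754531/5782145729450356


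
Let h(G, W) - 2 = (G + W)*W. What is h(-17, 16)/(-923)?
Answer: 14/923 ≈ 0.015168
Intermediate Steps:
h(G, W) = 2 + W*(G + W) (h(G, W) = 2 + (G + W)*W = 2 + W*(G + W))
h(-17, 16)/(-923) = (2 + 16² - 17*16)/(-923) = (2 + 256 - 272)*(-1/923) = -14*(-1/923) = 14/923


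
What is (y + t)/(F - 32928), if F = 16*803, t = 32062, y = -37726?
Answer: 354/1255 ≈ 0.28207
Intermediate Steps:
F = 12848
(y + t)/(F - 32928) = (-37726 + 32062)/(12848 - 32928) = -5664/(-20080) = -5664*(-1/20080) = 354/1255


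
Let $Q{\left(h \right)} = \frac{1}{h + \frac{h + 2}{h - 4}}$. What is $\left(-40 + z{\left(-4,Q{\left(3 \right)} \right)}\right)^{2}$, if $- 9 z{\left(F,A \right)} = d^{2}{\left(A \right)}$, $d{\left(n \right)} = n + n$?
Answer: $\frac{130321}{81} \approx 1608.9$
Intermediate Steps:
$d{\left(n \right)} = 2 n$
$Q{\left(h \right)} = \frac{1}{h + \frac{2 + h}{-4 + h}}$
$z{\left(F,A \right)} = - \frac{4 A^{2}}{9}$ ($z{\left(F,A \right)} = - \frac{\left(2 A\right)^{2}}{9} = - \frac{4 A^{2}}{9}$)
$\left(-40 + z{\left(-4,Q{\left(3 \right)} \right)}\right)^{2} = \left(-40 - \frac{4 \left(\frac{-4 + 3}{2 + 3^{2} - 9}\right)^{2}}{9}\right)^{2} = \left(-40 - \frac{4 \left(\frac{1}{2 + 9 - 9} \left(-1\right)\right)^{2}}{9}\right)^{2} = \left(-40 - \frac{4 \left(\frac{1}{2} \left(-1\right)\right)^{2}}{9}\right)^{2} = \left(-40 - \frac{4 \left(- \frac{1}{2}\right)^{2}}{9}\right)^{2} = \left(-40 - \frac{1}{9}\right)^{2} = \left(- \frac{361}{9}\right)^{2} = \frac{130321}{81}$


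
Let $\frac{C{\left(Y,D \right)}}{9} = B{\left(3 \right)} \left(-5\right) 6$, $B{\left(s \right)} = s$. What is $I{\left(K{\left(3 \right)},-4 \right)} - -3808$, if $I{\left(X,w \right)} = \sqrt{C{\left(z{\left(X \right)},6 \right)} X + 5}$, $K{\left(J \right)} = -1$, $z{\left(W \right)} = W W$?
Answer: $3808 + \sqrt{815} \approx 3836.5$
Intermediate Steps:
$z{\left(W \right)} = W^{2}$
$C{\left(Y,D \right)} = -810$ ($C{\left(Y,D \right)} = 9 \cdot 3 \left(-5\right) 6 = 9 \left(\left(-15\right) 6\right) = 9 \left(-90\right) = -810$)
$I{\left(X,w \right)} = \sqrt{5 - 810 X}$ ($I{\left(X,w \right)} = \sqrt{- 810 X + 5} = \sqrt{5 - 810 X}$)
$I{\left(K{\left(3 \right)},-4 \right)} - -3808 = \sqrt{5 - -810} - -3808 = \sqrt{5 + 810} + 3808 = \sqrt{815} + 3808 = 3808 + \sqrt{815}$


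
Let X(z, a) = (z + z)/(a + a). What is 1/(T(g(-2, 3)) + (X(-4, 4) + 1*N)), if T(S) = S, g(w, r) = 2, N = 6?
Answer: 1/7 ≈ 0.14286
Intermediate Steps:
X(z, a) = z/a (X(z, a) = (2*z)/((2*a)) = (2*z)*(1/(2*a)) = z/a)
1/(T(g(-2, 3)) + (X(-4, 4) + 1*N)) = 1/(2 + (-4/4 + 1*6)) = 1/(2 + (-4*1/4 + 6)) = 1/(2 + (-1 + 6)) = 1/(2 + 5) = 1/7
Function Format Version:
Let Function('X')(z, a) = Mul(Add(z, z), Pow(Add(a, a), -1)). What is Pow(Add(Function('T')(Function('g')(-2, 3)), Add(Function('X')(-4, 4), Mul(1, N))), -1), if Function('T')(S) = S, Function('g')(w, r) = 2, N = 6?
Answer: Rational(1, 7) ≈ 0.14286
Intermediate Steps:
Function('X')(z, a) = Mul(z, Pow(a, -1)) (Function('X')(z, a) = Mul(Mul(2, z), Pow(Mul(2, a), -1)) = Mul(Mul(2, z), Mul(Rational(1, 2), Pow(a, -1))) = Mul(z, Pow(a, -1)))
Pow(Add(Function('T')(Function('g')(-2, 3)), Add(Function('X')(-4, 4), Mul(1, N))), -1) = Pow(Add(2, Add(Mul(-4, Pow(4, -1)), Mul(1, 6))), -1) = Pow(Add(2, Add(Mul(-4, Rational(1, 4)), 6)), -1) = Pow(Add(2, Add(-1, 6)), -1) = Pow(Add(2, 5), -1) = Pow(7, -1) = Rational(1, 7)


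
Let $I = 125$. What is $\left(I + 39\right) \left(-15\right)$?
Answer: $-2460$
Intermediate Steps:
$\left(I + 39\right) \left(-15\right) = \left(125 + 39\right) \left(-15\right) = 164 \left(-15\right) = -2460$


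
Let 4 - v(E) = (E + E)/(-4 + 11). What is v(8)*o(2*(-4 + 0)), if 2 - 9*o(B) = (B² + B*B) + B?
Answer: -472/21 ≈ -22.476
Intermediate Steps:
v(E) = 4 - 2*E/7 (v(E) = 4 - (E + E)/(-4 + 11) = 4 - 2*E/7)
o(B) = 2/9 - 2*B²/9 - B/9 (o(B) = 2/9 - ((B² + B*B) + B)/9 = 2/9 - ((B² + B²) + B)/9 = 2/9 - (2*B² + B)/9 = 2/9 - (B + 2*B²)/9 = 2/9 + (-2*B²/9 - B/9) = 2/9 - 2*B²/9 - B/9)
v(8)*o(2*(-4 + 0)) = (4 - 2/7*8)*(2/9 - 2*4*(-4 + 0)²/9 - 2*(-4 + 0)/9) = (4 - 16/7)*(2/9 - 2*(2*(-4))²/9 - 2*(-4)/9) = 12*(2/9 - 2/9*(-8)² - ⅑*(-8))/7 = 12*(2/9 - 2/9*64 + 8/9)/7 = 12*(2/9 - 128/9 + 8/9)/7 = (12/7)*(-118/9) = -472/21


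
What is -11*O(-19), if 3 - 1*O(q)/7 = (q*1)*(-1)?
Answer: 1232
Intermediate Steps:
O(q) = 21 + 7*q (O(q) = 21 - 7*q*1*(-1) = 21 - 7*q*(-1) = 21 - (-7)*q = 21 + 7*q)
-11*O(-19) = -11*(21 + 7*(-19)) = -11*(21 - 133) = -11*(-112) = 1232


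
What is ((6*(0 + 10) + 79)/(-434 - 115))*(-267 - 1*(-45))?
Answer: 10286/183 ≈ 56.208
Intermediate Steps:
((6*(0 + 10) + 79)/(-434 - 115))*(-267 - 1*(-45)) = ((6*10 + 79)/(-549))*(-267 + 45) = ((60 + 79)*(-1/549))*(-222) = (139*(-1/549))*(-222) = -139/549*(-222) = 10286/183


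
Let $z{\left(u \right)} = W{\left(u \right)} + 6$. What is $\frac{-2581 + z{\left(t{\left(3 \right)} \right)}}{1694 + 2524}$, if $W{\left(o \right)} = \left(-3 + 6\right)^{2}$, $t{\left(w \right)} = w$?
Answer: $- \frac{1283}{2109} \approx -0.60835$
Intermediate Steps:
$W{\left(o \right)} = 9$ ($W{\left(o \right)} = 3^{2} = 9$)
$z{\left(u \right)} = 15$ ($z{\left(u \right)} = 9 + 6 = 15$)
$\frac{-2581 + z{\left(t{\left(3 \right)} \right)}}{1694 + 2524} = \frac{-2581 + 15}{1694 + 2524} = - \frac{2566}{4218} = \left(-2566\right) \frac{1}{4218} = - \frac{1283}{2109}$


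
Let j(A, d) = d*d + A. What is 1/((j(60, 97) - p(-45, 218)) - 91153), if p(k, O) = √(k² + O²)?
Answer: -81684/6672226307 + √49549/6672226307 ≈ -1.2209e-5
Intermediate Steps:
j(A, d) = A + d² (j(A, d) = d² + A = A + d²)
p(k, O) = √(O² + k²)
1/((j(60, 97) - p(-45, 218)) - 91153) = 1/(((60 + 97²) - √(218² + (-45)²)) - 91153) = 1/(((60 + 9409) - √(47524 + 2025)) - 91153) = 1/((9469 - √49549) - 91153) = 1/(-81684 - √49549)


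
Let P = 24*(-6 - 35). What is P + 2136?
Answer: 1152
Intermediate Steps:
P = -984 (P = 24*(-41) = -984)
P + 2136 = -984 + 2136 = 1152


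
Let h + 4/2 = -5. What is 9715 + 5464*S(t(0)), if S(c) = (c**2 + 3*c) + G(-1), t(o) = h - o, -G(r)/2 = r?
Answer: 173635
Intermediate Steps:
h = -7 (h = -2 - 5 = -7)
G(r) = -2*r
t(o) = -7 - o
S(c) = 2 + c**2 + 3*c (S(c) = (c**2 + 3*c) - 2*(-1) = (c**2 + 3*c) + 2 = 2 + c**2 + 3*c)
9715 + 5464*S(t(0)) = 9715 + 5464*(2 + (-7 - 1*0)**2 + 3*(-7 - 1*0)) = 9715 + 5464*(2 + (-7 + 0)**2 + 3*(-7 + 0)) = 9715 + 5464*(2 + (-7)**2 + 3*(-7)) = 9715 + 5464*(2 + 49 - 21) = 9715 + 5464*30 = 9715 + 163920 = 173635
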